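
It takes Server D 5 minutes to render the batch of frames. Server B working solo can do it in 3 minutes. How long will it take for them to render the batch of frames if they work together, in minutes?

Combined rate: 1/5 + 1/3 = (3 + 5)/15 = 8/15 per minute.
Time = 1 ÷ (8/15) = 15/8 minutes.

15/8 minutes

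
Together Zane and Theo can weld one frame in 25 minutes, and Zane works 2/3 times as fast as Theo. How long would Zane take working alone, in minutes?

Let Theo's rate be r; then Zane's rate is (2/3)r, so together (2/3 + 1)r = (5/3)r = 1/25.
Thus r = 3/125 per minute.
Theo alone: 125/3 minutes; Zane alone: 125/2 minutes.

125/2 minutes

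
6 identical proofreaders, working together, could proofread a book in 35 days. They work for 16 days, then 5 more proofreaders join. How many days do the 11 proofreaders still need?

One proofreader does 1/210 of the job per day.
After 16 days with 6 proofreaders, 16/35 is done (19/35 left).
With 11 proofreaders the rate is 11/210, so the rest takes 19/35 ÷ 11/210 = 114/11 days.

114/11 days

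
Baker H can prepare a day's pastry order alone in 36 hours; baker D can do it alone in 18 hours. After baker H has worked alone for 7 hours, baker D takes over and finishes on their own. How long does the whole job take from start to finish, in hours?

In 7 hours baker H does 7/36 of the job, leaving 29/36.
Baker D works at 1/18 per hour, so finishing takes 29/36 ÷ 1/18 = 29/2 hours.
Total time = 7 + 29/2 = 43/2 hours.

43/2 hours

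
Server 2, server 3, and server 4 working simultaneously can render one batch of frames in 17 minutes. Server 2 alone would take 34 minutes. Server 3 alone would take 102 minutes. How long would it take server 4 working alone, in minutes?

51 minutes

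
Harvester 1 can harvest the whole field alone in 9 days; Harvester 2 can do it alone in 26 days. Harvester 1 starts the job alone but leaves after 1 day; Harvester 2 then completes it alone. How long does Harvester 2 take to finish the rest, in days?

In 1 day Harvester 1 does 1/9 of the job, leaving 8/9.
Harvester 2 works at 1/26 per day, so finishing takes 8/9 ÷ 1/26 = 208/9 days.

208/9 days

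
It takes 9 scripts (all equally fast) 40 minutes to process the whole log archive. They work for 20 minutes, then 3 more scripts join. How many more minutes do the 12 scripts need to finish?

One script does 1/360 of the job per minute.
After 20 minutes with 9 scripts, 1/2 is done (1/2 left).
With 12 scripts the rate is 12/360 = 1/30, so the rest takes 1/2 ÷ 1/30 = 15 minutes.

15 minutes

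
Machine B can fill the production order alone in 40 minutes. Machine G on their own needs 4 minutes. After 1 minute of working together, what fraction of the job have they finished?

11/40

Combined rate: 1/40 + 1/4 = (1 + 10)/40 = 11/40 per minute.
In 1 minute they complete 1·11/40 = 11/40 of the job.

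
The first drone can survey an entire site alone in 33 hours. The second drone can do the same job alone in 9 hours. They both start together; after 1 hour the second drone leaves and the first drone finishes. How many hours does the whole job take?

In the first 1 hour the combined rate is 14/99, so 14/99 of the job is done, leaving 85/99.
After the second drone leaves the rate is 1/33 per hour; the remaining 85/99 takes 85/3 hours.
Total = 1 + 85/3 = 88/3 hours.

88/3 hours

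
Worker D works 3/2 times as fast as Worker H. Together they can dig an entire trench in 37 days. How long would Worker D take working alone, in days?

185/3 days

Let Worker H's rate be r; then Worker D's rate is (3/2)r, so together (3/2 + 1)r = (5/2)r = 1/37.
Thus r = 2/185 per day.
Worker H alone: 185/2 days; Worker D alone: 185/3 days.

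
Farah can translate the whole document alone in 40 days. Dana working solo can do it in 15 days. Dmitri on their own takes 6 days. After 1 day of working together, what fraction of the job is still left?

89/120

Combined rate: 1/40 + 1/15 + 1/6 = (3 + 8 + 20)/120 = 31/120 per day.
In 1 day they complete 1·31/120 = 31/120 of the job.
So 89/120 remains.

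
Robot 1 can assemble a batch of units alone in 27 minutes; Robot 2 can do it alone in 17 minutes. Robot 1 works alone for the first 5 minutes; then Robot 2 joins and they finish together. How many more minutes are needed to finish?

17/2 minutes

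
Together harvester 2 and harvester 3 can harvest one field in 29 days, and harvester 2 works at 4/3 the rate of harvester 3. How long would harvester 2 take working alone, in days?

203/4 days

Let harvester 3's rate be r; then harvester 2's rate is (4/3)r, so together (4/3 + 1)r = (7/3)r = 1/29.
Thus r = 3/203 per day.
Harvester 3 alone: 203/3 days; harvester 2 alone: 203/4 days.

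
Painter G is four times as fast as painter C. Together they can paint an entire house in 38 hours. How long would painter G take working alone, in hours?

Let painter C's rate be r; then painter G's rate is 4r, so together (4 + 1)r = 5r = 1/38.
Thus r = 1/190 per hour.
Painter C alone: 190 hours; painter G alone: 95/2 hours.

95/2 hours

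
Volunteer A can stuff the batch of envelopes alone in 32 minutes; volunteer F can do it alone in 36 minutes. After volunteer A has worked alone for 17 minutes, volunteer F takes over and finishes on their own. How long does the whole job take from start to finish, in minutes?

In 17 minutes volunteer A does 17/32 of the job, leaving 15/32.
Volunteer F works at 1/36 per minute, so finishing takes 15/32 ÷ 1/36 = 135/8 minutes.
Total time = 17 + 135/8 = 271/8 minutes.

271/8 minutes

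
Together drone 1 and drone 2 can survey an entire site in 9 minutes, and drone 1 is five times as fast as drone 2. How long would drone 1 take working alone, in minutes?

54/5 minutes

Let drone 2's rate be r; then drone 1's rate is 5r, so together (5 + 1)r = 6r = 1/9.
Thus r = 1/54 per minute.
Drone 2 alone: 54 minutes; drone 1 alone: 54/5 minutes.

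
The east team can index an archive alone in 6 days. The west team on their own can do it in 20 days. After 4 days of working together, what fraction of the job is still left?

2/15

Combined rate: 1/6 + 1/20 = (10 + 3)/60 = 13/60 per day.
In 4 days they complete 4·13/60 = 13/15 of the job.
So 2/15 remains.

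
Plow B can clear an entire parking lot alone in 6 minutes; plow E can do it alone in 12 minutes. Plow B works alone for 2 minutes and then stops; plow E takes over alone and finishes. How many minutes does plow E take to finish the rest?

8 minutes

In 2 minutes plow B does 2/6 = 1/3 of the job, leaving 2/3.
Plow E works at 1/12 per minute, so finishing takes 2/3 ÷ 1/12 = 8 minutes.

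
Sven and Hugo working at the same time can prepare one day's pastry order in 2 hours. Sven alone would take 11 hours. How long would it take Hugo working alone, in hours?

22/9 hours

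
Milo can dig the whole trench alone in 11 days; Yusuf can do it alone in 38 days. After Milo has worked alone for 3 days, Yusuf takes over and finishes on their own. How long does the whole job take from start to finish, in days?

337/11 days

In 3 days Milo does 3/11 of the job, leaving 8/11.
Yusuf works at 1/38 per day, so finishing takes 8/11 ÷ 1/38 = 304/11 days.
Total time = 3 + 304/11 = 337/11 days.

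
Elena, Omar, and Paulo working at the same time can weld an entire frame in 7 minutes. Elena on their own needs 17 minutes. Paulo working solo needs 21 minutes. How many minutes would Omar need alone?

Combined rate is 1/7 per minute.
Known contribution: 1/17 + 1/21 = (21 + 17)/357 = 38/357 per minute.
So Omar's rate is 1/7 − 38/357 = 13/357, meaning 357/13 minutes alone.

357/13 minutes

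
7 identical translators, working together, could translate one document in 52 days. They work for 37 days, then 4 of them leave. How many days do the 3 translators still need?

One translator does 1/364 of the job per day.
After 37 days with 7 translators, 37/52 is done (15/52 left).
With 3 translators the rate is 3/364, so the rest takes 15/52 ÷ 3/364 = 35 days.

35 days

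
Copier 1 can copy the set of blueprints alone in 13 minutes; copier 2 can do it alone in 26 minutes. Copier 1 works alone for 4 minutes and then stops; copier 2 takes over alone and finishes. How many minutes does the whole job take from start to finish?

In 4 minutes copier 1 does 4/13 of the job, leaving 9/13.
Copier 2 works at 1/26 per minute, so finishing takes 9/13 ÷ 1/26 = 18 minutes.
Total time = 4 + 18 = 22 minutes.

22 minutes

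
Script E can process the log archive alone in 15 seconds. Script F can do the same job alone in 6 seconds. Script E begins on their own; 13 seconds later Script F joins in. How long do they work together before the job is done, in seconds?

4/7 seconds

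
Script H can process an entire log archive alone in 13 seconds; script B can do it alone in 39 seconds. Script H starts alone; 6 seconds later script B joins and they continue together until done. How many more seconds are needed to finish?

21/4 seconds

In 6 seconds script H does 6/13 of the job, leaving 7/13.
Script H and script B together work at 4/39 per second, so finishing takes 7/13 ÷ 4/39 = 21/4 seconds.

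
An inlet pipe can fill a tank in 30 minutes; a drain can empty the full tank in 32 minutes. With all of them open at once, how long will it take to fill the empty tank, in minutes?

480 minutes

Net rate = 1/30 − 1/32 = (16 − 15)/480 = 1/480 per minute.
Filling time = 1 ÷ (1/480) = 480 minutes.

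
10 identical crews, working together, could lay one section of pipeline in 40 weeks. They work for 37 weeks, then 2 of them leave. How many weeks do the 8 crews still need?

One crew does 1/400 of the job per week.
After 37 weeks with 10 crews, 37/40 is done (3/40 left).
With 8 crews the rate is 8/400 = 1/50, so the rest takes 3/40 ÷ 1/50 = 15/4 weeks.

15/4 weeks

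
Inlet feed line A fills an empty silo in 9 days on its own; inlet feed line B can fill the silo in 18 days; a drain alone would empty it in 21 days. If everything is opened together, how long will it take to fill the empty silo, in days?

Net rate = 1/9 + 1/18 − 1/21 = (14 + 7 − 6)/126 = 15/126 = 5/42 per day.
Filling time = 1 ÷ (5/42) = 42/5 days.

42/5 days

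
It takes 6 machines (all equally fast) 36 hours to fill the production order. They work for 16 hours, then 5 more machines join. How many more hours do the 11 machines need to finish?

120/11 hours

One machine does 1/216 of the job per hour.
After 16 hours with 6 machines, 4/9 is done (5/9 left).
With 11 machines the rate is 11/216, so the rest takes 5/9 ÷ 11/216 = 120/11 hours.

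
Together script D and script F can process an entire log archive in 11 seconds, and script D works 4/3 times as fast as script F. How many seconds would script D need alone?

77/4 seconds

Let script F's rate be r; then script D's rate is (4/3)r, so together (4/3 + 1)r = (7/3)r = 1/11.
Thus r = 3/77 per second.
Script F alone: 77/3 seconds; script D alone: 77/4 seconds.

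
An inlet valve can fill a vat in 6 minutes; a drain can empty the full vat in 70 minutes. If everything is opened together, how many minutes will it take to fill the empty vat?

105/16 minutes

Net rate = 1/6 − 1/70 = (35 − 3)/210 = 32/210 = 16/105 per minute.
Filling time = 1 ÷ (16/105) = 105/16 minutes.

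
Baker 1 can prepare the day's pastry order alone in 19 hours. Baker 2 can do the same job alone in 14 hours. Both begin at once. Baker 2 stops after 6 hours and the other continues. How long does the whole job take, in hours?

In the first 6 hours the combined rate is 33/266, so 99/133 of the job is done, leaving 34/133.
After baker 2 leaves the rate is 1/19 per hour; the remaining 34/133 takes 34/7 hours.
Total = 6 + 34/7 = 76/7 hours.

76/7 hours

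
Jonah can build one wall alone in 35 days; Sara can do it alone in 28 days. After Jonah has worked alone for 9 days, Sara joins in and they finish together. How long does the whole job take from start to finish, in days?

185/9 days

In 9 days Jonah does 9/35 of the job, leaving 26/35.
Jonah and Sara together work at 9/140 per day, so finishing takes 26/35 ÷ 9/140 = 104/9 days.
Total time = 9 + 104/9 = 185/9 days.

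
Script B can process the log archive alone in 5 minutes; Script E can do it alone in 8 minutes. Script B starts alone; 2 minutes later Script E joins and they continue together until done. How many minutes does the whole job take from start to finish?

50/13 minutes

In 2 minutes Script B does 2/5 of the job, leaving 3/5.
Script B and Script E together work at 13/40 per minute, so finishing takes 3/5 ÷ 13/40 = 24/13 minutes.
Total time = 2 + 24/13 = 50/13 minutes.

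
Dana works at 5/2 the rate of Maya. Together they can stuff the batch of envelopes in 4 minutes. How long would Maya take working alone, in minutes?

Let Maya's rate be r; then Dana's rate is (5/2)r, so together (5/2 + 1)r = (7/2)r = 1/4.
Thus r = 1/14 per minute.
Maya alone: 14 minutes; Dana alone: 28/5 minutes.

14 minutes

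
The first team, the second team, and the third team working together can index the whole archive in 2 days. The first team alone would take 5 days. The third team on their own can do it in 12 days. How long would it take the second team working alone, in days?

60/13 days

Combined rate is 1/2 per day.
Known contribution: 1/5 + 1/12 = (12 + 5)/60 = 17/60 per day.
So the second team's rate is 1/2 − 17/60 = 13/60, meaning 60/13 days alone.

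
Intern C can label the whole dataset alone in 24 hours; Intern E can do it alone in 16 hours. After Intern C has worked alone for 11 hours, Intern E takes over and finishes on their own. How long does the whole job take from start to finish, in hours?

59/3 hours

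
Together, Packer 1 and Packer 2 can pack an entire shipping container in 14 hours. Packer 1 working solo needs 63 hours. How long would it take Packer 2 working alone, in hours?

Combined rate is 1/14 per hour.
Known contribution: 1/63 per hour.
So Packer 2's rate is 1/14 − 1/63 = 1/18, meaning 18 hours alone.

18 hours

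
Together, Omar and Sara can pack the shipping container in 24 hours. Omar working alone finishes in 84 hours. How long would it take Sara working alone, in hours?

Combined rate is 1/24 per hour.
Known contribution: 1/84 per hour.
So Sara's rate is 1/24 − 1/84 = 5/168, meaning 168/5 hours alone.

168/5 hours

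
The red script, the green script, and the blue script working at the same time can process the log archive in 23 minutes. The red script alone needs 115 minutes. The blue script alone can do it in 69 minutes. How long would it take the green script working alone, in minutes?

Combined rate is 1/23 per minute.
Known contribution: 1/115 + 1/69 = (3 + 5)/345 = 8/345 per minute.
So the green script's rate is 1/23 − 8/345 = 7/345, meaning 345/7 minutes alone.

345/7 minutes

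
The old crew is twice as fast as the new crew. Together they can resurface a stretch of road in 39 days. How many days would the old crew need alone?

117/2 days

Let the new crew's rate be r; then the old crew's rate is 2r, so together (2 + 1)r = 3r = 1/39.
Thus r = 1/117 per day.
The new crew alone: 117 days; the old crew alone: 117/2 days.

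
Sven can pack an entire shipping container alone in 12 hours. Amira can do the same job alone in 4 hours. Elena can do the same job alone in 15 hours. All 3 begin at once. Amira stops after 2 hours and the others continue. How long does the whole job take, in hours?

In the first 2 hours the combined rate is 2/5, so 4/5 of the job is done, leaving 1/5.
After Amira leaves the rate is 3/20 per hour; the remaining 1/5 takes 4/3 hours.
Total = 2 + 4/3 = 10/3 hours.

10/3 hours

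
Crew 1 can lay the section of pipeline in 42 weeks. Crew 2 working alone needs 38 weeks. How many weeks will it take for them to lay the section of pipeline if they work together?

With two workers the combined time is the product over the sum: 42·38/(42+38) = 1596/80 = 399/20 weeks.

399/20 weeks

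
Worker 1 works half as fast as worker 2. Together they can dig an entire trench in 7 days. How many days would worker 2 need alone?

21/2 days

Let worker 2's rate be r; then worker 1's rate is (1/2)r, so together (1/2 + 1)r = (3/2)r = 1/7.
Thus r = 2/21 per day.
Worker 2 alone: 21/2 days; worker 1 alone: 21 days.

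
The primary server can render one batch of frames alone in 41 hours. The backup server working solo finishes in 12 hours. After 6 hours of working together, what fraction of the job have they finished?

53/82

Combined rate: 1/41 + 1/12 = (12 + 41)/492 = 53/492 per hour.
In 6 hours they complete 6·53/492 = 53/82 of the job.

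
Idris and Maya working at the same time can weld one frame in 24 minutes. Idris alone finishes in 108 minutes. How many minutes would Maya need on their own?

Combined rate is 1/24 per minute.
Known contribution: 1/108 per minute.
So Maya's rate is 1/24 − 1/108 = 7/216, meaning 216/7 minutes alone.

216/7 minutes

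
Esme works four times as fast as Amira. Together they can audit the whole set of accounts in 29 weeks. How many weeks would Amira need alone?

Let Amira's rate be r; then Esme's rate is 4r, so together (4 + 1)r = 5r = 1/29.
Thus r = 1/145 per week.
Amira alone: 145 weeks; Esme alone: 145/4 weeks.

145 weeks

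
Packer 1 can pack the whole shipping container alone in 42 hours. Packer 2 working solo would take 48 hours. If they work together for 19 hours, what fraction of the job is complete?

95/112

Combined rate: 1/42 + 1/48 = (8 + 7)/336 = 15/336 = 5/112 per hour.
In 19 hours they complete 19·5/112 = 95/112 of the job.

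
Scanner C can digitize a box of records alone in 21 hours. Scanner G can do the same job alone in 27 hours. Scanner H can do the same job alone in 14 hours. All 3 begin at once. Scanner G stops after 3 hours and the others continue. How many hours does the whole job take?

112/15 hours

In the first 3 hours the combined rate is 59/378, so 59/126 of the job is done, leaving 67/126.
After scanner G leaves the rate is 5/42 per hour; the remaining 67/126 takes 67/15 hours.
Total = 3 + 67/15 = 112/15 hours.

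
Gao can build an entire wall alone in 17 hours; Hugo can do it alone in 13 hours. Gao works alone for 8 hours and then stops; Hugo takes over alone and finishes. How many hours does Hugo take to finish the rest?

In 8 hours Gao does 8/17 of the job, leaving 9/17.
Hugo works at 1/13 per hour, so finishing takes 9/17 ÷ 1/13 = 117/17 hours.

117/17 hours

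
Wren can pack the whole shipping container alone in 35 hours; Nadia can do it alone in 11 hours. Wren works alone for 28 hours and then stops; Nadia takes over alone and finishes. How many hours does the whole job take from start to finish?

151/5 hours

In 28 hours Wren does 28/35 = 4/5 of the job, leaving 1/5.
Nadia works at 1/11 per hour, so finishing takes 1/5 ÷ 1/11 = 11/5 hours.
Total time = 28 + 11/5 = 151/5 hours.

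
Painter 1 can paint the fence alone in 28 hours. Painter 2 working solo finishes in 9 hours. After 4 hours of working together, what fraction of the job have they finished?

37/63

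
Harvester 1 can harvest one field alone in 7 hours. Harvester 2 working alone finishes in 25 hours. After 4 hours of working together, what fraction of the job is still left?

Combined rate: 1/7 + 1/25 = (25 + 7)/175 = 32/175 per hour.
In 4 hours they complete 4·32/175 = 128/175 of the job.
So 47/175 remains.

47/175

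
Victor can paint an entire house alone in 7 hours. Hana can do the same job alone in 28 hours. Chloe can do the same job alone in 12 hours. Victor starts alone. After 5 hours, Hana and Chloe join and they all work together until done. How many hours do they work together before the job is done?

12/11 hours

In the first 5 hours Victor alone does 5/7 of the job, leaving 2/7.
Once everyone is working, combined rate: 1/7 + 1/28 + 1/12 = (12 + 3 + 7)/84 = 22/84 = 11/42 per hour.
Remaining 2/7 at 11/42 per hour takes 12/11 hours.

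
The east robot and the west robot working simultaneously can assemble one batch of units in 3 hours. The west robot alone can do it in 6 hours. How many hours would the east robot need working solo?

6 hours

Combined rate is 1/3 per hour.
Known contribution: 1/6 per hour.
So the east robot's rate is 1/3 − 1/6 = 1/6, meaning 6 hours alone.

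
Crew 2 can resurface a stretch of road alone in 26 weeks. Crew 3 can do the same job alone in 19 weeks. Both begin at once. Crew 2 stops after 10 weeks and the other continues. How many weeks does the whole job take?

152/13 weeks

In the first 10 weeks the combined rate is 45/494, so 225/247 of the job is done, leaving 22/247.
After crew 2 leaves the rate is 1/19 per week; the remaining 22/247 takes 22/13 weeks.
Total = 10 + 22/13 = 152/13 weeks.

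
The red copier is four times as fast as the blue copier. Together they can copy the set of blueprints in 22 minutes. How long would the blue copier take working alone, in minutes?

110 minutes

Let the blue copier's rate be r; then the red copier's rate is 4r, so together (4 + 1)r = 5r = 1/22.
Thus r = 1/110 per minute.
The blue copier alone: 110 minutes; the red copier alone: 55/2 minutes.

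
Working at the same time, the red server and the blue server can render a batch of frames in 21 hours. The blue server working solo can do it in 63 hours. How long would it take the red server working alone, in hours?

63/2 hours

Combined rate is 1/21 per hour.
Known contribution: 1/63 per hour.
So the red server's rate is 1/21 − 1/63 = 2/63, meaning 63/2 hours alone.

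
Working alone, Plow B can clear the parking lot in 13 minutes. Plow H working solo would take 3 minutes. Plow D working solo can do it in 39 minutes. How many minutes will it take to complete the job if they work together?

39/17 minutes

Combined rate: 1/13 + 1/3 + 1/39 = (3 + 13 + 1)/39 = 17/39 per minute.
Time = 1 ÷ (17/39) = 39/17 minutes.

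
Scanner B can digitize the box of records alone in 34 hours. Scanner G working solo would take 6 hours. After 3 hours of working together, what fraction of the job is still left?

7/17

Combined rate: 1/34 + 1/6 = (3 + 17)/102 = 20/102 = 10/51 per hour.
In 3 hours they complete 3·10/51 = 10/17 of the job.
So 7/17 remains.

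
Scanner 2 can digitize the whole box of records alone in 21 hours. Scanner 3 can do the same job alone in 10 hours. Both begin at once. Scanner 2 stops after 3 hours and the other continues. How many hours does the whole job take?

60/7 hours

In the first 3 hours the combined rate is 31/210, so 31/70 of the job is done, leaving 39/70.
After Scanner 2 leaves the rate is 1/10 per hour; the remaining 39/70 takes 39/7 hours.
Total = 3 + 39/7 = 60/7 hours.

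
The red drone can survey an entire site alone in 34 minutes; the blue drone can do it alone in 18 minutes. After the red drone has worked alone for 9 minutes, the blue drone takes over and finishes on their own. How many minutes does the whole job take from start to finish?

In 9 minutes the red drone does 9/34 of the job, leaving 25/34.
The blue drone works at 1/18 per minute, so finishing takes 25/34 ÷ 1/18 = 225/17 minutes.
Total time = 9 + 225/17 = 378/17 minutes.

378/17 minutes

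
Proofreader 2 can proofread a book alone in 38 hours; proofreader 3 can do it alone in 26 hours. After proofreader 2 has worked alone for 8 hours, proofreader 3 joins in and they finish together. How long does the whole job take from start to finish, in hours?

In 8 hours proofreader 2 does 8/38 = 4/19 of the job, leaving 15/19.
Proofreader 2 and proofreader 3 together work at 16/247 per hour, so finishing takes 15/19 ÷ 16/247 = 195/16 hours.
Total time = 8 + 195/16 = 323/16 hours.

323/16 hours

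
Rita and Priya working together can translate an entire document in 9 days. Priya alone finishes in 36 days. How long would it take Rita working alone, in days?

12 days

Combined rate is 1/9 per day.
Known contribution: 1/36 per day.
So Rita's rate is 1/9 − 1/36 = 1/12, meaning 12 days alone.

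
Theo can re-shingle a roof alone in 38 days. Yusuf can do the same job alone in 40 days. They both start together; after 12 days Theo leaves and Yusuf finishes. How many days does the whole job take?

In the first 12 days the combined rate is 39/760, so 117/190 of the job is done, leaving 73/190.
After Theo leaves the rate is 1/40 per day; the remaining 73/190 takes 292/19 days.
Total = 12 + 292/19 = 520/19 days.

520/19 days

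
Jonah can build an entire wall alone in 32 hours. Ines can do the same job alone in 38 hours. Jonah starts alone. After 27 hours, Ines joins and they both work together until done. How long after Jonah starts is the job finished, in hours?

In the first 27 hours Jonah alone does 27/32 of the job, leaving 5/32.
Once everyone is working, combined rate: 1/32 + 1/38 = (19 + 16)/608 = 35/608 per hour.
Remaining 5/32 at 35/608 per hour takes 19/7 hours.
Total from the start = 27 + 19/7 = 208/7 hours.

208/7 hours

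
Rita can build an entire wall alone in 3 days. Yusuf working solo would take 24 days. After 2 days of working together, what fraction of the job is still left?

1/4

Combined rate: 1/3 + 1/24 = (8 + 1)/24 = 9/24 = 3/8 per day.
In 2 days they complete 2·3/8 = 3/4 of the job.
So 1/4 remains.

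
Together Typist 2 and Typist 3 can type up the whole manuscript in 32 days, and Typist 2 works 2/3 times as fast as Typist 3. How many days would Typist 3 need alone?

160/3 days

Let Typist 3's rate be r; then Typist 2's rate is (2/3)r, so together (2/3 + 1)r = (5/3)r = 1/32.
Thus r = 3/160 per day.
Typist 3 alone: 160/3 days; Typist 2 alone: 80 days.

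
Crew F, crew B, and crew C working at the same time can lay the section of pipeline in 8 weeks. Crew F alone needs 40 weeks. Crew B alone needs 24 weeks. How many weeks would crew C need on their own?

Combined rate is 1/8 per week.
Known contribution: 1/40 + 1/24 = (3 + 5)/120 = 8/120 = 1/15 per week.
So crew C's rate is 1/8 − 1/15 = 7/120, meaning 120/7 weeks alone.

120/7 weeks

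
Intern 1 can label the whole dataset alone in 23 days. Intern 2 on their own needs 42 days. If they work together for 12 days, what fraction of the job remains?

Combined rate: 1/23 + 1/42 = (42 + 23)/966 = 65/966 per day.
In 12 days they complete 12·65/966 = 130/161 of the job.
So 31/161 remains.

31/161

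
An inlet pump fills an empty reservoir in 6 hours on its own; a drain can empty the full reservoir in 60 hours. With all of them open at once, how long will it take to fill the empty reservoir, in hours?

20/3 hours

Net rate = 1/6 − 1/60 = (10 − 1)/60 = 9/60 = 3/20 per hour.
Filling time = 1 ÷ (3/20) = 20/3 hours.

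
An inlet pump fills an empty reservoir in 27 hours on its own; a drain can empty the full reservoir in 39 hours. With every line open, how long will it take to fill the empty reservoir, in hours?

351/4 hours

Net rate = 1/27 − 1/39 = (13 − 9)/351 = 4/351 per hour.
Filling time = 1 ÷ (4/351) = 351/4 hours.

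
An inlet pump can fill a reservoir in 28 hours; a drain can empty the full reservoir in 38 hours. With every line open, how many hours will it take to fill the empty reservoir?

532/5 hours

Net rate = 1/28 − 1/38 = (19 − 14)/532 = 5/532 per hour.
Filling time = 1 ÷ (5/532) = 532/5 hours.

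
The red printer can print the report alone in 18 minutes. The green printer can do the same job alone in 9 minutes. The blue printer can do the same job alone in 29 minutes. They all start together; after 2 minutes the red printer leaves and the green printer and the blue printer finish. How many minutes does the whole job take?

116/19 minutes

In the first 2 minutes the combined rate is 35/174, so 35/87 of the job is done, leaving 52/87.
After the red printer leaves the rate is 38/261 per minute; the remaining 52/87 takes 78/19 minutes.
Total = 2 + 78/19 = 116/19 minutes.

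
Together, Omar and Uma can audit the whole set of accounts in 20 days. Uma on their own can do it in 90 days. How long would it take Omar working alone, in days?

180/7 days

Combined rate is 1/20 per day.
Known contribution: 1/90 per day.
So Omar's rate is 1/20 − 1/90 = 7/180, meaning 180/7 days alone.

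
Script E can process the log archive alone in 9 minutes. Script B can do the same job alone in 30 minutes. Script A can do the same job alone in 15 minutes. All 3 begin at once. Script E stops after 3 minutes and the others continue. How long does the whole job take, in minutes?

20/3 minutes

In the first 3 minutes the combined rate is 19/90, so 19/30 of the job is done, leaving 11/30.
After script E leaves the rate is 1/10 per minute; the remaining 11/30 takes 11/3 minutes.
Total = 3 + 11/3 = 20/3 minutes.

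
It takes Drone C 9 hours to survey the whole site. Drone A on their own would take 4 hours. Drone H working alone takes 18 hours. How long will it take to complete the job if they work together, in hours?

Combined rate: 1/9 + 1/4 + 1/18 = (4 + 9 + 2)/36 = 15/36 = 5/12 per hour.
Time = 1 ÷ (5/12) = 12/5 hours.

12/5 hours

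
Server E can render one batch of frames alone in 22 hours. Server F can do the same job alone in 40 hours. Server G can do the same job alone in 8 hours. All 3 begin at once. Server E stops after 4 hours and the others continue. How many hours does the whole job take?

60/11 hours

In the first 4 hours the combined rate is 43/220, so 43/55 of the job is done, leaving 12/55.
After Server E leaves the rate is 3/20 per hour; the remaining 12/55 takes 16/11 hours.
Total = 4 + 16/11 = 60/11 hours.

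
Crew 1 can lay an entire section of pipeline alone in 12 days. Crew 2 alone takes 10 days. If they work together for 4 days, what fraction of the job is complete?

11/15

Combined rate: 1/12 + 1/10 = (5 + 6)/60 = 11/60 per day.
In 4 days they complete 4·11/60 = 11/15 of the job.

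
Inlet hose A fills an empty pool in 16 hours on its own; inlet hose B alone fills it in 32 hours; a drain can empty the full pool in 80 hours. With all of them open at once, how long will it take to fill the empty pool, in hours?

Net rate = 1/16 + 1/32 − 1/80 = (10 + 5 − 2)/160 = 13/160 per hour.
Filling time = 1 ÷ (13/160) = 160/13 hours.

160/13 hours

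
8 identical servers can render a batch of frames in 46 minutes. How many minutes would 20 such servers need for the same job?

Total work is 8·46 = 368 server-minutes.
With 20 servers: 368/20 = 92/5 minutes.

92/5 minutes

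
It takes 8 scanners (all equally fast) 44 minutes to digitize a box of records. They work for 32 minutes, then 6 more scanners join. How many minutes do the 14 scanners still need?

48/7 minutes

One scanner does 1/352 of the job per minute.
After 32 minutes with 8 scanners, 8/11 is done (3/11 left).
With 14 scanners the rate is 14/352 = 7/176, so the rest takes 3/11 ÷ 7/176 = 48/7 minutes.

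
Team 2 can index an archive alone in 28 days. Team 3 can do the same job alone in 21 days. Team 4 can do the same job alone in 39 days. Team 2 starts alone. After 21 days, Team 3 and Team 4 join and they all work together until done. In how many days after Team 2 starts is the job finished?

396/17 days

In the first 21 days Team 2 alone does 21/28 = 3/4 of the job, leaving 1/4.
Once everyone is working, combined rate: 1/28 + 1/21 + 1/39 = (39 + 52 + 28)/1092 = 119/1092 = 17/156 per day.
Remaining 1/4 at 17/156 per day takes 39/17 days.
Total from the start = 21 + 39/17 = 396/17 days.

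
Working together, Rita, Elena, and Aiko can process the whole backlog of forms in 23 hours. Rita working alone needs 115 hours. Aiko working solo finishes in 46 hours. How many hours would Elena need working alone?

230/3 hours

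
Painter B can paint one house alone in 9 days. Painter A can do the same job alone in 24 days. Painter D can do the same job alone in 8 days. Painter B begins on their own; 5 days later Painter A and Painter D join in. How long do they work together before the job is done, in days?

8/5 days

In the first 5 days Painter B alone does 5/9 of the job, leaving 4/9.
Once everyone is working, combined rate: 1/9 + 1/24 + 1/8 = (8 + 3 + 9)/72 = 20/72 = 5/18 per day.
Remaining 4/9 at 5/18 per day takes 8/5 days.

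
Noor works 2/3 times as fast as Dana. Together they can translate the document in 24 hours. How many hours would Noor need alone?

60 hours

Let Dana's rate be r; then Noor's rate is (2/3)r, so together (2/3 + 1)r = (5/3)r = 1/24.
Thus r = 1/40 per hour.
Dana alone: 40 hours; Noor alone: 60 hours.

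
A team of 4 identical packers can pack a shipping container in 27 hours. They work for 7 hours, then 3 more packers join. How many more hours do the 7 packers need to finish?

One packer does 1/108 of the job per hour.
After 7 hours with 4 packers, 7/27 is done (20/27 left).
With 7 packers the rate is 7/108, so the rest takes 20/27 ÷ 7/108 = 80/7 hours.

80/7 hours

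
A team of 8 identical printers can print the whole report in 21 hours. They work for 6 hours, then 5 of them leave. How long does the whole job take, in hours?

46 hours

One printer does 1/168 of the job per hour.
After 6 hours with 8 printers, 2/7 is done (5/7 left).
With 3 printers the rate is 3/168 = 1/56, so the rest takes 5/7 ÷ 1/56 = 40 hours.
Total = 6 + 40 = 46 hours.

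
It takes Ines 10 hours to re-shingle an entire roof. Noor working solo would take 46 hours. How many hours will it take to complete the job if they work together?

Combined rate: 1/10 + 1/46 = (23 + 5)/230 = 28/230 = 14/115 per hour.
Time = 1 ÷ (14/115) = 115/14 hours.

115/14 hours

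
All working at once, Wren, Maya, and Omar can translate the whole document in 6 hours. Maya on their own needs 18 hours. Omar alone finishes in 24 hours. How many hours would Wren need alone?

Combined rate is 1/6 per hour.
Known contribution: 1/18 + 1/24 = (4 + 3)/72 = 7/72 per hour.
So Wren's rate is 1/6 − 7/72 = 5/72, meaning 72/5 hours alone.

72/5 hours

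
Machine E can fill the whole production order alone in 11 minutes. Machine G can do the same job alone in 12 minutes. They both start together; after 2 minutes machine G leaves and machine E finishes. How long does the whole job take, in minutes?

In the first 2 minutes the combined rate is 23/132, so 23/66 of the job is done, leaving 43/66.
After machine G leaves the rate is 1/11 per minute; the remaining 43/66 takes 43/6 minutes.
Total = 2 + 43/6 = 55/6 minutes.

55/6 minutes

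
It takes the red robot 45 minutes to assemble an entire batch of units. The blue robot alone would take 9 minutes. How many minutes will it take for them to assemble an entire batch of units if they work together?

Combined rate: 1/45 + 1/9 = (1 + 5)/45 = 6/45 = 2/15 per minute.
Time = 1 ÷ (2/15) = 15/2 minutes.

15/2 minutes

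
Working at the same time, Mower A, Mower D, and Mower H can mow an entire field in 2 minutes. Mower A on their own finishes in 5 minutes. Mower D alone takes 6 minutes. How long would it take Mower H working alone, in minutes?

15/2 minutes

Combined rate is 1/2 per minute.
Known contribution: 1/5 + 1/6 = (6 + 5)/30 = 11/30 per minute.
So Mower H's rate is 1/2 − 11/30 = 2/15, meaning 15/2 minutes alone.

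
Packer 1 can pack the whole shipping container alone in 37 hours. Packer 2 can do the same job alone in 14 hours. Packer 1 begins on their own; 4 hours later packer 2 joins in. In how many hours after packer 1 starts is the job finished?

In the first 4 hours packer 1 alone does 4/37 of the job, leaving 33/37.
Once everyone is working, combined rate: 1/37 + 1/14 = (14 + 37)/518 = 51/518 per hour.
Remaining 33/37 at 51/518 per hour takes 154/17 hours.
Total from the start = 4 + 154/17 = 222/17 hours.

222/17 hours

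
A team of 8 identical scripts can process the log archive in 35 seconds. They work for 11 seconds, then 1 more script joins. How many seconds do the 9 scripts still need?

One script does 1/280 of the job per second.
After 11 seconds with 8 scripts, 11/35 is done (24/35 left).
With 9 scripts the rate is 9/280, so the rest takes 24/35 ÷ 9/280 = 64/3 seconds.

64/3 seconds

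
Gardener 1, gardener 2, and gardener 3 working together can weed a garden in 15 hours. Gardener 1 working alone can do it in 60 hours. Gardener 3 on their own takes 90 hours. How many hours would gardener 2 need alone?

Combined rate is 1/15 per hour.
Known contribution: 1/60 + 1/90 = (3 + 2)/180 = 5/180 = 1/36 per hour.
So gardener 2's rate is 1/15 − 1/36 = 7/180, meaning 180/7 hours alone.

180/7 hours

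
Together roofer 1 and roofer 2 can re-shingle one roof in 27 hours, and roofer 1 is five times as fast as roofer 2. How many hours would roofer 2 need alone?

162 hours

Let roofer 2's rate be r; then roofer 1's rate is 5r, so together (5 + 1)r = 6r = 1/27.
Thus r = 1/162 per hour.
Roofer 2 alone: 162 hours; roofer 1 alone: 162/5 hours.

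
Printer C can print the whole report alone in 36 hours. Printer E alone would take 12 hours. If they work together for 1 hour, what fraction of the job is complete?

Combined rate: 1/36 + 1/12 = (1 + 3)/36 = 4/36 = 1/9 per hour.
In 1 hour they complete 1·1/9 = 1/9 of the job.

1/9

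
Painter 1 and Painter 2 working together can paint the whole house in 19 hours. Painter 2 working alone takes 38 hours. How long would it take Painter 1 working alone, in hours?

38 hours

Combined rate is 1/19 per hour.
Known contribution: 1/38 per hour.
So Painter 1's rate is 1/19 − 1/38 = 1/38, meaning 38 hours alone.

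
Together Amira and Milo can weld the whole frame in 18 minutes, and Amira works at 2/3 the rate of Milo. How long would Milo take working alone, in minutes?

Let Milo's rate be r; then Amira's rate is (2/3)r, so together (2/3 + 1)r = (5/3)r = 1/18.
Thus r = 1/30 per minute.
Milo alone: 30 minutes; Amira alone: 45 minutes.

30 minutes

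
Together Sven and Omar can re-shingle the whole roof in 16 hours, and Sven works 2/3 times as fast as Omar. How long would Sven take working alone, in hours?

Let Omar's rate be r; then Sven's rate is (2/3)r, so together (2/3 + 1)r = (5/3)r = 1/16.
Thus r = 3/80 per hour.
Omar alone: 80/3 hours; Sven alone: 40 hours.

40 hours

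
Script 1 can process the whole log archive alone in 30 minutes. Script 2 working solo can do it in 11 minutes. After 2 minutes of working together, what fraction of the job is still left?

124/165

Combined rate: 1/30 + 1/11 = (11 + 30)/330 = 41/330 per minute.
In 2 minutes they complete 2·41/330 = 41/165 of the job.
So 124/165 remains.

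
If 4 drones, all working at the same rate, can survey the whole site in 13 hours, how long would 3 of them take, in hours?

Total work is 4·13 = 52 drone-hours.
With 3 drones: 52/3 hours.

52/3 hours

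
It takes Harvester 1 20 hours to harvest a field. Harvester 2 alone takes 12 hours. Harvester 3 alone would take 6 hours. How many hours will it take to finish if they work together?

Combined rate: 1/20 + 1/12 + 1/6 = (3 + 5 + 10)/60 = 18/60 = 3/10 per hour.
Time = 1 ÷ (3/10) = 10/3 hours.

10/3 hours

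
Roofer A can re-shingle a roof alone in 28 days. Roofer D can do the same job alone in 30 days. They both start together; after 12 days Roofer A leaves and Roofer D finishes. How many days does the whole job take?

120/7 days

In the first 12 days the combined rate is 29/420, so 29/35 of the job is done, leaving 6/35.
After Roofer A leaves the rate is 1/30 per day; the remaining 6/35 takes 36/7 days.
Total = 12 + 36/7 = 120/7 days.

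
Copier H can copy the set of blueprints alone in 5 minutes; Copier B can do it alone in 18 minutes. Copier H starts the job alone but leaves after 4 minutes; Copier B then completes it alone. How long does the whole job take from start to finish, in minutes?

In 4 minutes Copier H does 4/5 of the job, leaving 1/5.
Copier B works at 1/18 per minute, so finishing takes 1/5 ÷ 1/18 = 18/5 minutes.
Total time = 4 + 18/5 = 38/5 minutes.

38/5 minutes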